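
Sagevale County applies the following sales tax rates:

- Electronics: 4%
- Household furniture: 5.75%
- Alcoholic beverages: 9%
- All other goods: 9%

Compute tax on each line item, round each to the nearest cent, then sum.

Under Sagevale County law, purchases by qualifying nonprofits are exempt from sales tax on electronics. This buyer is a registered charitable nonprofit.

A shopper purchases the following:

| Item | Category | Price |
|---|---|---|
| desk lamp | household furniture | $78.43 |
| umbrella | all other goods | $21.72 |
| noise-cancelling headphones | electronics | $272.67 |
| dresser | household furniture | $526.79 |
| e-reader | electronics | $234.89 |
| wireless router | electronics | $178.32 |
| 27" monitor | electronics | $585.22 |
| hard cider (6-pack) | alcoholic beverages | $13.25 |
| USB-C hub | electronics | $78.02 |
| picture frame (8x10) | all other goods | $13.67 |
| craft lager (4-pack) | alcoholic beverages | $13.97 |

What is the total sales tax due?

Desk lamp $78.43: household furniture → 5.75% → $4.51
Umbrella $21.72: all other goods → 9% → $1.95
Noise-cancelling headphones $272.67: electronics, buyer-exempt → 0% → $0.00
Dresser $526.79: household furniture → 5.75% → $30.29
E-reader $234.89: electronics, buyer-exempt → 0% → $0.00
Wireless router $178.32: electronics, buyer-exempt → 0% → $0.00
27" monitor $585.22: electronics, buyer-exempt → 0% → $0.00
Hard cider (6-pack) $13.25: alcoholic beverages → 9% → $1.19
USB-C hub $78.02: electronics, buyer-exempt → 0% → $0.00
Picture frame (8x10) $13.67: all other goods → 9% → $1.23
Craft lager (4-pack) $13.97: alcoholic beverages → 9% → $1.26
Total tax = $4.51 + $1.95 + $30.29 + $1.19 + $1.23 + $1.26 = $40.43

$40.43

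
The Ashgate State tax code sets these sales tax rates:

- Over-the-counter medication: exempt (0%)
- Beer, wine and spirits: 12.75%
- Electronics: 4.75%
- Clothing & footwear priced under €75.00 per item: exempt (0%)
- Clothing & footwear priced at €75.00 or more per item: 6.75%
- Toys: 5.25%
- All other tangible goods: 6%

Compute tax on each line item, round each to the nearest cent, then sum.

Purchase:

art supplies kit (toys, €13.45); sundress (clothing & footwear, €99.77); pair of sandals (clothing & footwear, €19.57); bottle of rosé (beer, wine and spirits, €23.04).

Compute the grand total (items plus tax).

€166.21

Art supplies kit €13.45: toys → 5.25% → €0.71
Sundress €99.77: clothing & footwear, €75.00 or more → 6.75% → €6.73
Pair of sandals €19.57: clothing & footwear, under €75.00 → 0% → €0.00
Bottle of rosé €23.04: beer, wine and spirits → 12.75% → €2.94
Subtotal = €155.83; tax = €10.38; total due = €166.21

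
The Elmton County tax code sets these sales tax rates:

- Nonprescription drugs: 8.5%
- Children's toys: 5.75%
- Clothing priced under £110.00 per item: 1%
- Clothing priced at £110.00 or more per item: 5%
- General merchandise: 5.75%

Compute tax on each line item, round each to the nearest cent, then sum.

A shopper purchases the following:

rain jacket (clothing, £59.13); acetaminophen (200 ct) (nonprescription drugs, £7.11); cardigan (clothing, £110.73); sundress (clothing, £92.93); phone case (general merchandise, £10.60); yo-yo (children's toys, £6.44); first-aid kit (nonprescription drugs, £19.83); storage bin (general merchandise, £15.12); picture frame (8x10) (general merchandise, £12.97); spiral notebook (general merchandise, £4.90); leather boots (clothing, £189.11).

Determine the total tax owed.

£21.69

Rain jacket £59.13: clothing, under £110.00 → 1% → £0.59
Acetaminophen (200 ct) £7.11: nonprescription drugs → 8.5% → £0.60
Cardigan £110.73: clothing, £110.00 or more → 5% → £5.54
Sundress £92.93: clothing, under £110.00 → 1% → £0.93
Phone case £10.60: general merchandise → 5.75% → £0.61
Yo-yo £6.44: children's toys → 5.75% → £0.37
First-aid kit £19.83: nonprescription drugs → 8.5% → £1.69
Storage bin £15.12: general merchandise → 5.75% → £0.87
Picture frame (8x10) £12.97: general merchandise → 5.75% → £0.75
Spiral notebook £4.90: general merchandise → 5.75% → £0.28
Leather boots £189.11: clothing, £110.00 or more → 5% → £9.46
Total tax = £0.59 + £0.60 + £5.54 + £0.93 + £0.61 + £0.37 + £1.69 + £0.87 + £0.75 + £0.28 + £9.46 = £21.69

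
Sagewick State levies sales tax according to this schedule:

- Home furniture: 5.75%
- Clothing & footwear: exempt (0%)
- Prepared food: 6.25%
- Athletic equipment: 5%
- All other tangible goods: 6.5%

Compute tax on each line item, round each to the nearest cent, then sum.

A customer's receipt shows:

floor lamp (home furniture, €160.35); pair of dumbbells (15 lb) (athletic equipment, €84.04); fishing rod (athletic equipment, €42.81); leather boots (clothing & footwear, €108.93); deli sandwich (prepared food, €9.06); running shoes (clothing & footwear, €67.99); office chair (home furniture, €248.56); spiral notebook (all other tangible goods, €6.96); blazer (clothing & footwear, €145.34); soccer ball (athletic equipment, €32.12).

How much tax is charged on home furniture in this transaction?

Floor lamp €160.35: home furniture → 5.75% → €9.22
Office chair €248.56: home furniture → 5.75% → €14.29
Tax on home furniture = €9.22 + €14.29 = €23.51

€23.51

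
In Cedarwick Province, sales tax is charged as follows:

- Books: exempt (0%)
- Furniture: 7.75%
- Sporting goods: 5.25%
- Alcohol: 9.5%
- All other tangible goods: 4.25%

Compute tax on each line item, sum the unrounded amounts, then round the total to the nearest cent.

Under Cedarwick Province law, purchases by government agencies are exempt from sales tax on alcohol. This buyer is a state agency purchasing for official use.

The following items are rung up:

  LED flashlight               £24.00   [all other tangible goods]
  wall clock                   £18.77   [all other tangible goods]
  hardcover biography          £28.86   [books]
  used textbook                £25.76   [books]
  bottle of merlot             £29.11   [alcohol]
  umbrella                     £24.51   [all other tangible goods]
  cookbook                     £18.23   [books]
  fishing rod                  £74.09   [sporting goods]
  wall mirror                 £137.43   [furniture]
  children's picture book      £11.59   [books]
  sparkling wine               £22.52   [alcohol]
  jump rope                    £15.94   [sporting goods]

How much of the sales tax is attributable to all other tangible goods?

£2.86

LED flashlight £24.00: all other tangible goods → 4.25% → £1.02
Wall clock £18.77: all other tangible goods → 4.25% → £0.797725
Umbrella £24.51: all other tangible goods → 4.25% → £1.041675
Tax on all other tangible goods: unrounded sum = £2.8594 → £2.86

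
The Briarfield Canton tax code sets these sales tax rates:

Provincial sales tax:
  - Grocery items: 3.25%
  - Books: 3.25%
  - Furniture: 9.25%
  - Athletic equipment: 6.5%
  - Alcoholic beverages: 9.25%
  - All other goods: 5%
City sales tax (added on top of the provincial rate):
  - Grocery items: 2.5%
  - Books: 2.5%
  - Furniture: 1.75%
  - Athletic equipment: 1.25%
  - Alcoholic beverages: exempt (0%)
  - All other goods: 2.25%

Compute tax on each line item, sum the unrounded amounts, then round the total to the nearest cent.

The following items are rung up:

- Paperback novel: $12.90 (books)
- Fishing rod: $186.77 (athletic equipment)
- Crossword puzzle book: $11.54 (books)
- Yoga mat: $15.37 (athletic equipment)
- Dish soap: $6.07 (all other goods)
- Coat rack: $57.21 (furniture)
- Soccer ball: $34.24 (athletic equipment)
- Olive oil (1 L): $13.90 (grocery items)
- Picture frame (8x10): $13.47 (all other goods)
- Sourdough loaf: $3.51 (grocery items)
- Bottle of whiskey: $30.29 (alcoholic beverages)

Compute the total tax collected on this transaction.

$31.24

Paperback novel $12.90: books → 3.25% + 2.5% city = 5.75% → $0.74175
Fishing rod $186.77: athletic equipment → 6.5% + 1.25% city = 7.75% → $14.474675
Crossword puzzle book $11.54: books → 3.25% + 2.5% city = 5.75% → $0.66355
Yoga mat $15.37: athletic equipment → 6.5% + 1.25% city = 7.75% → $1.191175
Dish soap $6.07: all other goods → 5% + 2.25% city = 7.25% → $0.440075
Coat rack $57.21: furniture → 9.25% + 1.75% city = 11% → $6.2931
Soccer ball $34.24: athletic equipment → 6.5% + 1.25% city = 7.75% → $2.6536
Olive oil (1 L) $13.90: grocery items → 3.25% + 2.5% city = 5.75% → $0.79925
Picture frame (8x10) $13.47: all other goods → 5% + 2.25% city = 7.25% → $0.976575
Sourdough loaf $3.51: grocery items → 3.25% + 2.5% city = 5.75% → $0.201825
Bottle of whiskey $30.29: alcoholic beverages → 9.25% + 0% city = 9.25% → $2.801825
Unrounded tax sum = $31.2374 → $31.24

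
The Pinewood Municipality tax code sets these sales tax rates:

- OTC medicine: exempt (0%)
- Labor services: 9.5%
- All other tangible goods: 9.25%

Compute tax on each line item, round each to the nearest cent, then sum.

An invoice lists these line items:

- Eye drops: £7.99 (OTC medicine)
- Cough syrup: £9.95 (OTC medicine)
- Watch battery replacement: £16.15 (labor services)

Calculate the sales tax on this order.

£1.53

Eye drops £7.99: OTC medicine → 0% → £0.00
Cough syrup £9.95: OTC medicine → 0% → £0.00
Watch battery replacement £16.15: labor services → 9.5% → £1.53
Total tax = £1.53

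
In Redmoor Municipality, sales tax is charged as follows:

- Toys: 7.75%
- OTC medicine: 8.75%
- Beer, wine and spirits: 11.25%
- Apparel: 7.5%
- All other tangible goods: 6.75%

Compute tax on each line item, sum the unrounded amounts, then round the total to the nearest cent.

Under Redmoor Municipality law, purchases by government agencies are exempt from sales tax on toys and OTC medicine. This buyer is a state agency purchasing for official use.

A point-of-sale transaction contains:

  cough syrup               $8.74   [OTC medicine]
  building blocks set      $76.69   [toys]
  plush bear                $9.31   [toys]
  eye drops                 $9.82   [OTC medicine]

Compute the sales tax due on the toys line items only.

$0.00

Building blocks set $76.69: toys, buyer-exempt → 0% → $0.00
Plush bear $9.31: toys, buyer-exempt → 0% → $0.00
Tax on toys: unrounded sum = $0.00 → $0.00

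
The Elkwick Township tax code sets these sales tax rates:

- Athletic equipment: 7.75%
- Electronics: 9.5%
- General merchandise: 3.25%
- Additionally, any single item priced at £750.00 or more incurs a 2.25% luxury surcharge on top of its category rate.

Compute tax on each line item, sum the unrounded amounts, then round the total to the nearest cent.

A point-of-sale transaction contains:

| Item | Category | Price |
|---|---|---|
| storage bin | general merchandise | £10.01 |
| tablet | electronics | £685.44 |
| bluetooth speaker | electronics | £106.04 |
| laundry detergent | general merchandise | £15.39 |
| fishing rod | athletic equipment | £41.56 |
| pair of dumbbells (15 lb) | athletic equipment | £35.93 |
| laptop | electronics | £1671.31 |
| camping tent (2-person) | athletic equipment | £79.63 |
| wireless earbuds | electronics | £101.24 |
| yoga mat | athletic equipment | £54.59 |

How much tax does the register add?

Storage bin £10.01: general merchandise → 3.25% → £0.325325
Tablet £685.44: electronics → 9.5% → £65.1168
Bluetooth speaker £106.04: electronics → 9.5% → £10.0738
Laundry detergent £15.39: general merchandise → 3.25% → £0.500175
Fishing rod £41.56: athletic equipment → 7.75% → £3.2209
Pair of dumbbells (15 lb) £35.93: athletic equipment → 7.75% → £2.784575
Laptop £1671.31: electronics → 9.5% + 2.25% surcharge = 11.75% → £196.378925
Camping tent (2-person) £79.63: athletic equipment → 7.75% → £6.171325
Wireless earbuds £101.24: electronics → 9.5% → £9.6178
Yoga mat £54.59: athletic equipment → 7.75% → £4.230725
Unrounded tax sum = £298.42035 → £298.42

£298.42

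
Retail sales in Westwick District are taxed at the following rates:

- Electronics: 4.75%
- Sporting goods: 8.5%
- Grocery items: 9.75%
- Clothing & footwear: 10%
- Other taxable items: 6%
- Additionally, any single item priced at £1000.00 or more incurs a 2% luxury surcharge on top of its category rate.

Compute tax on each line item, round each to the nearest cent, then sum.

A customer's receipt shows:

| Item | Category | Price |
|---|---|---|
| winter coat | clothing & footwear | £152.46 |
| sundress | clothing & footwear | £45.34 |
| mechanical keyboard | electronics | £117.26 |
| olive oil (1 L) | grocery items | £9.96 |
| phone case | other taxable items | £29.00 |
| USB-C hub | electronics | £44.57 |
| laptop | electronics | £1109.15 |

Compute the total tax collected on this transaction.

Winter coat £152.46: clothing & footwear → 10% → £15.25
Sundress £45.34: clothing & footwear → 10% → £4.53
Mechanical keyboard £117.26: electronics → 4.75% → £5.57
Olive oil (1 L) £9.96: grocery items → 9.75% → £0.97
Phone case £29.00: other taxable items → 6% → £1.74
USB-C hub £44.57: electronics → 4.75% → £2.12
Laptop £1109.15: electronics → 4.75% + 2% surcharge = 6.75% → £74.87
Total tax = £15.25 + £4.53 + £5.57 + £0.97 + £1.74 + £2.12 + £74.87 = £105.05

£105.05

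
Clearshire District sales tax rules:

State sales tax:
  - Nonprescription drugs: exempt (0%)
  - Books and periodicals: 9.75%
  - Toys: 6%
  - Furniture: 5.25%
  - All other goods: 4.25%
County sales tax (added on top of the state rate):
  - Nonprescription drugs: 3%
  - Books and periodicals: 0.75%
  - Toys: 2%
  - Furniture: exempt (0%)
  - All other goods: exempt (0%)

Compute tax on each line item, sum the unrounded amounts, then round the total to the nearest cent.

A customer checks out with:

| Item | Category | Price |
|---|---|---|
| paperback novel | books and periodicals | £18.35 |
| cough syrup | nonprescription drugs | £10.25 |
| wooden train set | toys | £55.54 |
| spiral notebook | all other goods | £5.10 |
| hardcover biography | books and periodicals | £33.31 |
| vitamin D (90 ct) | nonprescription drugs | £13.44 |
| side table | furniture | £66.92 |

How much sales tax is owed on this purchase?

£14.31

Paperback novel £18.35: books and periodicals → 9.75% + 0.75% county = 10.5% → £1.92675
Cough syrup £10.25: nonprescription drugs → 0% + 3% county = 3% → £0.3075
Wooden train set £55.54: toys → 6% + 2% county = 8% → £4.4432
Spiral notebook £5.10: all other goods → 4.25% + 0% county = 4.25% → £0.21675
Hardcover biography £33.31: books and periodicals → 9.75% + 0.75% county = 10.5% → £3.49755
Vitamin D (90 ct) £13.44: nonprescription drugs → 0% + 3% county = 3% → £0.4032
Side table £66.92: furniture → 5.25% + 0% county = 5.25% → £3.5133
Unrounded tax sum = £14.30825 → £14.31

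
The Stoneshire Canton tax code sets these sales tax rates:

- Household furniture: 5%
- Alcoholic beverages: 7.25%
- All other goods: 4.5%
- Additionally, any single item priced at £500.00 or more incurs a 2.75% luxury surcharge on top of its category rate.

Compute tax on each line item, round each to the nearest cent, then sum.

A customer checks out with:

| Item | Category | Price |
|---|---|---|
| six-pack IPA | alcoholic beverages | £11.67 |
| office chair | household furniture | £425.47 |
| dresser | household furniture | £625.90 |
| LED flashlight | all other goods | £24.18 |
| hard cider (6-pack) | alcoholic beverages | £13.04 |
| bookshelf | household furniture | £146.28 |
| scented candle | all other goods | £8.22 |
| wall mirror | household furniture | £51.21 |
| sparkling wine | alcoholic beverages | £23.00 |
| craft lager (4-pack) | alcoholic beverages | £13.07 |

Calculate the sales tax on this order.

£85.53

Six-pack IPA £11.67: alcoholic beverages → 7.25% → £0.85
Office chair £425.47: household furniture → 5% → £21.27
Dresser £625.90: household furniture → 5% + 2.75% surcharge = 7.75% → £48.51
LED flashlight £24.18: all other goods → 4.5% → £1.09
Hard cider (6-pack) £13.04: alcoholic beverages → 7.25% → £0.95
Bookshelf £146.28: household furniture → 5% → £7.31
Scented candle £8.22: all other goods → 4.5% → £0.37
Wall mirror £51.21: household furniture → 5% → £2.56
Sparkling wine £23.00: alcoholic beverages → 7.25% → £1.67
Craft lager (4-pack) £13.07: alcoholic beverages → 7.25% → £0.95
Total tax = £0.85 + £21.27 + £48.51 + £1.09 + £0.95 + £7.31 + £0.37 + £2.56 + £1.67 + £0.95 = £85.53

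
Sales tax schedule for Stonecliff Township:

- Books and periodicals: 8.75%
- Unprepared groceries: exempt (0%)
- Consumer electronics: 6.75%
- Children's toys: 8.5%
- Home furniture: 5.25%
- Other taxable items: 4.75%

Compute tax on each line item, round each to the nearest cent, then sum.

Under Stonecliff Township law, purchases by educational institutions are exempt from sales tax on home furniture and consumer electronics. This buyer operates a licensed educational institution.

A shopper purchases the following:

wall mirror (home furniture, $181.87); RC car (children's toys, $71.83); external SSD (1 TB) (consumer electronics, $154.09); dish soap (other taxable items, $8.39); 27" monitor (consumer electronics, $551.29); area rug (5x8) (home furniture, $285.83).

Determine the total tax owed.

Wall mirror $181.87: home furniture, buyer-exempt → 0% → $0.00
RC car $71.83: children's toys → 8.5% → $6.11
External SSD (1 TB) $154.09: consumer electronics, buyer-exempt → 0% → $0.00
Dish soap $8.39: other taxable items → 4.75% → $0.40
27" monitor $551.29: consumer electronics, buyer-exempt → 0% → $0.00
Area rug (5x8) $285.83: home furniture, buyer-exempt → 0% → $0.00
Total tax = $6.11 + $0.40 = $6.51

$6.51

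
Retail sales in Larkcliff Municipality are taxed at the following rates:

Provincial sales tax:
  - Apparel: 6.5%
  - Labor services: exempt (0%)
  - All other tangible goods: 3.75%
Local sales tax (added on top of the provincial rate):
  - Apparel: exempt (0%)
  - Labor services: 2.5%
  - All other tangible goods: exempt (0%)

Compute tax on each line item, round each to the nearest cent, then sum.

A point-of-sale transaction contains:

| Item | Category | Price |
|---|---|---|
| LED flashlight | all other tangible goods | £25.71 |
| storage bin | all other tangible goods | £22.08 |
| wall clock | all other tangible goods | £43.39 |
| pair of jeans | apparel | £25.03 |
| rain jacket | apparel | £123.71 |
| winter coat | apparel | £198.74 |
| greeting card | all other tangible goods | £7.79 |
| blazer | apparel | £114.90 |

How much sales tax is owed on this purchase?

LED flashlight £25.71: all other tangible goods → 3.75% + 0% local = 3.75% → £0.96
Storage bin £22.08: all other tangible goods → 3.75% + 0% local = 3.75% → £0.83
Wall clock £43.39: all other tangible goods → 3.75% + 0% local = 3.75% → £1.63
Pair of jeans £25.03: apparel → 6.5% + 0% local = 6.5% → £1.63
Rain jacket £123.71: apparel → 6.5% + 0% local = 6.5% → £8.04
Winter coat £198.74: apparel → 6.5% + 0% local = 6.5% → £12.92
Greeting card £7.79: all other tangible goods → 3.75% + 0% local = 3.75% → £0.29
Blazer £114.90: apparel → 6.5% + 0% local = 6.5% → £7.47
Total tax = £0.96 + £0.83 + £1.63 + £1.63 + £8.04 + £12.92 + £0.29 + £7.47 = £33.77

£33.77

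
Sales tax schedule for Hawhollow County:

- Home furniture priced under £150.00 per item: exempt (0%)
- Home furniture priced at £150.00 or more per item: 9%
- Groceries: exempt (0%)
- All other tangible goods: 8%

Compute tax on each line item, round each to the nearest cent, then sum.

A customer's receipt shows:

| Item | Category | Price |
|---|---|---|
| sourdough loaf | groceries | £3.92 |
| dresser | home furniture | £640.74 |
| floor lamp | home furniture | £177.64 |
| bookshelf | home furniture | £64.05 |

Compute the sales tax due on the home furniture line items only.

£73.66

Dresser £640.74: home furniture, £150.00 or more → 9% → £57.67
Floor lamp £177.64: home furniture, £150.00 or more → 9% → £15.99
Bookshelf £64.05: home furniture, under £150.00 → 0% → £0.00
Tax on home furniture = £57.67 + £15.99 + £0.00 = £73.66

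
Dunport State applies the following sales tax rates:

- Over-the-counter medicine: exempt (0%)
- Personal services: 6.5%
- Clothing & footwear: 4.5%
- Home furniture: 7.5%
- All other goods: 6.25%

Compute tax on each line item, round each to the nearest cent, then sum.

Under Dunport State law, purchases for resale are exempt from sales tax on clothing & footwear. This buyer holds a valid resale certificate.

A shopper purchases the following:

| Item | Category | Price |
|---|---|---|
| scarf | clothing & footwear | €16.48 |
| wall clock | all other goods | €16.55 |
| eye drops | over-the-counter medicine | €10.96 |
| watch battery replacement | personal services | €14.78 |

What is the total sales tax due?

€1.99

Scarf €16.48: clothing & footwear, buyer-exempt → 0% → €0.00
Wall clock €16.55: all other goods → 6.25% → €1.03
Eye drops €10.96: over-the-counter medicine → 0% → €0.00
Watch battery replacement €14.78: personal services → 6.5% → €0.96
Total tax = €1.03 + €0.96 = €1.99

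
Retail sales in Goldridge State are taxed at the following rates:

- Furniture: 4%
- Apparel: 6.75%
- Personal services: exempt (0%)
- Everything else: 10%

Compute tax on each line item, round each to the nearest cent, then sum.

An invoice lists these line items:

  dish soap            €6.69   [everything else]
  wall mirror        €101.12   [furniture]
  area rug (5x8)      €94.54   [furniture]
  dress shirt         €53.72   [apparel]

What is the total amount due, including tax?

Dish soap €6.69: everything else → 10% → €0.67
Wall mirror €101.12: furniture → 4% → €4.04
Area rug (5x8) €94.54: furniture → 4% → €3.78
Dress shirt €53.72: apparel → 6.75% → €3.63
Subtotal = €256.07; tax = €12.12; total due = €268.19

€268.19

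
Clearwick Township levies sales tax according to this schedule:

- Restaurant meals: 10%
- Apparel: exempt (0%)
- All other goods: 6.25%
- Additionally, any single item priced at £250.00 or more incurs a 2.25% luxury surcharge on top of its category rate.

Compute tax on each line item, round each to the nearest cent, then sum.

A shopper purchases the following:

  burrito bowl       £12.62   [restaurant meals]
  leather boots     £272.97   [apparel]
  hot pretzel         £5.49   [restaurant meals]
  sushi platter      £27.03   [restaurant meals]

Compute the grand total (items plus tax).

Burrito bowl £12.62: restaurant meals → 10% → £1.26
Leather boots £272.97: apparel → 0% + 2.25% surcharge = 2.25% → £6.14
Hot pretzel £5.49: restaurant meals → 10% → £0.55
Sushi platter £27.03: restaurant meals → 10% → £2.70
Subtotal = £318.11; tax = £10.65; total due = £328.76

£328.76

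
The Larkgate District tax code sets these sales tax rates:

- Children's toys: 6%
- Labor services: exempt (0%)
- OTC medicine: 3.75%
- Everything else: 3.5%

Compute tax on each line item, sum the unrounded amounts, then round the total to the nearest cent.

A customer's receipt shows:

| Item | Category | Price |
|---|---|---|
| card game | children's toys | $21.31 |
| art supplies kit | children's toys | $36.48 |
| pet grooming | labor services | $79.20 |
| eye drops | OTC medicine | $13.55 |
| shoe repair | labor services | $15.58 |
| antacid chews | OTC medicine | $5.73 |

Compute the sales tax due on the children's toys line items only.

$3.47

Card game $21.31: children's toys → 6% → $1.2786
Art supplies kit $36.48: children's toys → 6% → $2.1888
Tax on children's toys: unrounded sum = $3.4674 → $3.47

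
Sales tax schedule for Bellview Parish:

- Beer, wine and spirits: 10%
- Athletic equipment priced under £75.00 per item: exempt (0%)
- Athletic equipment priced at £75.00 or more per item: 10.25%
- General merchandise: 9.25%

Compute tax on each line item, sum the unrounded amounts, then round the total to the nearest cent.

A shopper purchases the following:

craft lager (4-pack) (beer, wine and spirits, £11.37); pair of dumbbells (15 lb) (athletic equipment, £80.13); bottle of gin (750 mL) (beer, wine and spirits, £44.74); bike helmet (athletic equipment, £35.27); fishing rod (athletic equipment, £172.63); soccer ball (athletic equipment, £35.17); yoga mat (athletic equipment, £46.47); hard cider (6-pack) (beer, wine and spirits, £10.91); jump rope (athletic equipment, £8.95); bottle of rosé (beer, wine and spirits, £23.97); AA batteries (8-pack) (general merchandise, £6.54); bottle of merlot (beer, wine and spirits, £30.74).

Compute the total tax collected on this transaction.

Craft lager (4-pack) £11.37: beer, wine and spirits → 10% → £1.137
Pair of dumbbells (15 lb) £80.13: athletic equipment, £75.00 or more → 10.25% → £8.213325
Bottle of gin (750 mL) £44.74: beer, wine and spirits → 10% → £4.474
Bike helmet £35.27: athletic equipment, under £75.00 → 0% → £0.00
Fishing rod £172.63: athletic equipment, £75.00 or more → 10.25% → £17.694575
Soccer ball £35.17: athletic equipment, under £75.00 → 0% → £0.00
Yoga mat £46.47: athletic equipment, under £75.00 → 0% → £0.00
Hard cider (6-pack) £10.91: beer, wine and spirits → 10% → £1.091
Jump rope £8.95: athletic equipment, under £75.00 → 0% → £0.00
Bottle of rosé £23.97: beer, wine and spirits → 10% → £2.397
AA batteries (8-pack) £6.54: general merchandise → 9.25% → £0.60495
Bottle of merlot £30.74: beer, wine and spirits → 10% → £3.074
Unrounded tax sum = £38.68585 → £38.69

£38.69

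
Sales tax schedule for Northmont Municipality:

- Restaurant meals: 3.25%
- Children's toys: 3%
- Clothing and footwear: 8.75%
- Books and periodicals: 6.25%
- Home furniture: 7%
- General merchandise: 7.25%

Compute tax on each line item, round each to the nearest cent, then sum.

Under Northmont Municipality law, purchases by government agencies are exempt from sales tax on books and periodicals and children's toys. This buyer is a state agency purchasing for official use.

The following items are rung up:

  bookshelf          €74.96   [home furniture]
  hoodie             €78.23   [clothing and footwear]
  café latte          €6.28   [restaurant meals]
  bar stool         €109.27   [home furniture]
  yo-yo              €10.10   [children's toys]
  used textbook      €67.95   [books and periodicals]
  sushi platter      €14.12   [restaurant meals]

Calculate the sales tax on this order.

Bookshelf €74.96: home furniture → 7% → €5.25
Hoodie €78.23: clothing and footwear → 8.75% → €6.85
Café latte €6.28: restaurant meals → 3.25% → €0.20
Bar stool €109.27: home furniture → 7% → €7.65
Yo-yo €10.10: children's toys, buyer-exempt → 0% → €0.00
Used textbook €67.95: books and periodicals, buyer-exempt → 0% → €0.00
Sushi platter €14.12: restaurant meals → 3.25% → €0.46
Total tax = €5.25 + €6.85 + €0.20 + €7.65 + €0.46 = €20.41

€20.41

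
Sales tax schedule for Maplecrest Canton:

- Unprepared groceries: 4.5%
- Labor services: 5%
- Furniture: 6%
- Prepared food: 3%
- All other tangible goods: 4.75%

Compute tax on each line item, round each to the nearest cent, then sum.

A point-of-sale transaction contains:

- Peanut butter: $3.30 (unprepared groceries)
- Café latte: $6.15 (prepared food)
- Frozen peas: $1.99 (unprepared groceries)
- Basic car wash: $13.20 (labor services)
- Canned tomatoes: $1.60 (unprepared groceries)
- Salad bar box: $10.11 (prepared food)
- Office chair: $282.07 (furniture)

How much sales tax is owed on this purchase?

Peanut butter $3.30: unprepared groceries → 4.5% → $0.15
Café latte $6.15: prepared food → 3% → $0.18
Frozen peas $1.99: unprepared groceries → 4.5% → $0.09
Basic car wash $13.20: labor services → 5% → $0.66
Canned tomatoes $1.60: unprepared groceries → 4.5% → $0.07
Salad bar box $10.11: prepared food → 3% → $0.30
Office chair $282.07: furniture → 6% → $16.92
Total tax = $0.15 + $0.18 + $0.09 + $0.66 + $0.07 + $0.30 + $16.92 = $18.37

$18.37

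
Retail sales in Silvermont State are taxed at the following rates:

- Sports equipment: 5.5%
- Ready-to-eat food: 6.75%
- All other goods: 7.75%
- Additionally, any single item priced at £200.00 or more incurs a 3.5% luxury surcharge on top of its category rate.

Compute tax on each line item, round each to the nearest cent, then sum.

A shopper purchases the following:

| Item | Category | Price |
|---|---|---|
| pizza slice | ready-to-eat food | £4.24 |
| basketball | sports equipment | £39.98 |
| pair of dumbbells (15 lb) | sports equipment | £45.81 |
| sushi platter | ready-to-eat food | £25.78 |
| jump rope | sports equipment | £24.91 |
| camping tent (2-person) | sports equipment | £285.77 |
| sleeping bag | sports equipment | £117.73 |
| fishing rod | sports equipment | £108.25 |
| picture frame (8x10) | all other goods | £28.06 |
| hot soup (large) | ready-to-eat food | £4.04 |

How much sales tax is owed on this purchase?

Pizza slice £4.24: ready-to-eat food → 6.75% → £0.29
Basketball £39.98: sports equipment → 5.5% → £2.20
Pair of dumbbells (15 lb) £45.81: sports equipment → 5.5% → £2.52
Sushi platter £25.78: ready-to-eat food → 6.75% → £1.74
Jump rope £24.91: sports equipment → 5.5% → £1.37
Camping tent (2-person) £285.77: sports equipment → 5.5% + 3.5% surcharge = 9% → £25.72
Sleeping bag £117.73: sports equipment → 5.5% → £6.48
Fishing rod £108.25: sports equipment → 5.5% → £5.95
Picture frame (8x10) £28.06: all other goods → 7.75% → £2.17
Hot soup (large) £4.04: ready-to-eat food → 6.75% → £0.27
Total tax = £0.29 + £2.20 + £2.52 + £1.74 + £1.37 + £25.72 + £6.48 + £5.95 + £2.17 + £0.27 = £48.71

£48.71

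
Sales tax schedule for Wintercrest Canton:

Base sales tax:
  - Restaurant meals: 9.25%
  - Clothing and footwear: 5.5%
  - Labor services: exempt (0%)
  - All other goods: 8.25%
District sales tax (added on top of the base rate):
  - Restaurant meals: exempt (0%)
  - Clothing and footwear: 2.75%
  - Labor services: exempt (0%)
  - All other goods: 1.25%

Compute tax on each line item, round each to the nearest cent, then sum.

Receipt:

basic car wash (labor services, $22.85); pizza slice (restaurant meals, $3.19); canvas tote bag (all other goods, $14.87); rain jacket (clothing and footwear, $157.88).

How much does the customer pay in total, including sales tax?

Basic car wash $22.85: labor services → 0% + 0% district = 0% → $0.00
Pizza slice $3.19: restaurant meals → 9.25% + 0% district = 9.25% → $0.30
Canvas tote bag $14.87: all other goods → 8.25% + 1.25% district = 9.5% → $1.41
Rain jacket $157.88: clothing and footwear → 5.5% + 2.75% district = 8.25% → $13.03
Subtotal = $198.79; tax = $14.74; total due = $213.53

$213.53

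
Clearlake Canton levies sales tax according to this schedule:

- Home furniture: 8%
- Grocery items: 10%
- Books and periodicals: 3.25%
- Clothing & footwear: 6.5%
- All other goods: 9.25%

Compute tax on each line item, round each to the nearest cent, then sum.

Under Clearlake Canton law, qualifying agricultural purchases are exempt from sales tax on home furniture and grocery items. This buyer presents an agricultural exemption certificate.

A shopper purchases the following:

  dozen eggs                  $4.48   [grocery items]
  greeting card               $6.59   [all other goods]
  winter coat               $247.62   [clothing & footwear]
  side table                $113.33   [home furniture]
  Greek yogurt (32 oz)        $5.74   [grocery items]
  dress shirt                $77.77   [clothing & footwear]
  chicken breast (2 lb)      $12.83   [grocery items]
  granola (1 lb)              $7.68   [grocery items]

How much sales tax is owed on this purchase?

$21.77

Dozen eggs $4.48: grocery items, buyer-exempt → 0% → $0.00
Greeting card $6.59: all other goods → 9.25% → $0.61
Winter coat $247.62: clothing & footwear → 6.5% → $16.10
Side table $113.33: home furniture, buyer-exempt → 0% → $0.00
Greek yogurt (32 oz) $5.74: grocery items, buyer-exempt → 0% → $0.00
Dress shirt $77.77: clothing & footwear → 6.5% → $5.06
Chicken breast (2 lb) $12.83: grocery items, buyer-exempt → 0% → $0.00
Granola (1 lb) $7.68: grocery items, buyer-exempt → 0% → $0.00
Total tax = $0.61 + $16.10 + $5.06 = $21.77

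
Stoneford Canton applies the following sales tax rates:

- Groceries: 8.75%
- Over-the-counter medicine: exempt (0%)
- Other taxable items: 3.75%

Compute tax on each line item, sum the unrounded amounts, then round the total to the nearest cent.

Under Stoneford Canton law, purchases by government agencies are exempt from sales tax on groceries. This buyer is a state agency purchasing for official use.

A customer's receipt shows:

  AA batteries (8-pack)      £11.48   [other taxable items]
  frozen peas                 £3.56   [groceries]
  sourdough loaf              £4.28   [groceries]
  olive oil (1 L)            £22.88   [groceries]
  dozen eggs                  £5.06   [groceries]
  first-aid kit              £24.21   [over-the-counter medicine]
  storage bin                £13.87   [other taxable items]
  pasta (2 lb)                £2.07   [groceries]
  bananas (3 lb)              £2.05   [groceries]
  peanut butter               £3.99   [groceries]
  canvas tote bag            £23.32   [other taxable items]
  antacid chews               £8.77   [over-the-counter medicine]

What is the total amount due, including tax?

AA batteries (8-pack) £11.48: other taxable items → 3.75% → £0.4305
Frozen peas £3.56: groceries, buyer-exempt → 0% → £0.00
Sourdough loaf £4.28: groceries, buyer-exempt → 0% → £0.00
Olive oil (1 L) £22.88: groceries, buyer-exempt → 0% → £0.00
Dozen eggs £5.06: groceries, buyer-exempt → 0% → £0.00
First-aid kit £24.21: over-the-counter medicine → 0% → £0.00
Storage bin £13.87: other taxable items → 3.75% → £0.520125
Pasta (2 lb) £2.07: groceries, buyer-exempt → 0% → £0.00
Bananas (3 lb) £2.05: groceries, buyer-exempt → 0% → £0.00
Peanut butter £3.99: groceries, buyer-exempt → 0% → £0.00
Canvas tote bag £23.32: other taxable items → 3.75% → £0.8745
Antacid chews £8.77: over-the-counter medicine → 0% → £0.00
Subtotal = £125.54; unrounded tax = £1.825125 → £1.83; total due = £127.37

£127.37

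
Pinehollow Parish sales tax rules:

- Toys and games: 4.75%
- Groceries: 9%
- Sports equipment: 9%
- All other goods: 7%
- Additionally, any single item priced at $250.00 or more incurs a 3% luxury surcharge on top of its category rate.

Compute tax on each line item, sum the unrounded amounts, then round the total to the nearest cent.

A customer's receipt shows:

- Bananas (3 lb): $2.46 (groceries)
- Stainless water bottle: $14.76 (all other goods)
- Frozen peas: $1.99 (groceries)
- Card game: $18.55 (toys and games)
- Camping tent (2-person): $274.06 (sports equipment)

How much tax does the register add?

$35.20

Bananas (3 lb) $2.46: groceries → 9% → $0.2214
Stainless water bottle $14.76: all other goods → 7% → $1.0332
Frozen peas $1.99: groceries → 9% → $0.1791
Card game $18.55: toys and games → 4.75% → $0.881125
Camping tent (2-person) $274.06: sports equipment → 9% + 3% surcharge = 12% → $32.8872
Unrounded tax sum = $35.202025 → $35.20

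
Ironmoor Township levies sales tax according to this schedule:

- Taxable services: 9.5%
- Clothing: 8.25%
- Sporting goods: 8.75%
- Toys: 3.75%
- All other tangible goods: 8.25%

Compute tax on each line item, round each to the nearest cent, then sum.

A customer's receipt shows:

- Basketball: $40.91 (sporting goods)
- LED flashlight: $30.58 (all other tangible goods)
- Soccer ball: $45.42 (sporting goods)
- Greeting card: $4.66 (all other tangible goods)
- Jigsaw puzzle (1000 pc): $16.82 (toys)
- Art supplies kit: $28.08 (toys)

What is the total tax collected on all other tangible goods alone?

LED flashlight $30.58: all other tangible goods → 8.25% → $2.52
Greeting card $4.66: all other tangible goods → 8.25% → $0.38
Tax on all other tangible goods = $2.52 + $0.38 = $2.90

$2.90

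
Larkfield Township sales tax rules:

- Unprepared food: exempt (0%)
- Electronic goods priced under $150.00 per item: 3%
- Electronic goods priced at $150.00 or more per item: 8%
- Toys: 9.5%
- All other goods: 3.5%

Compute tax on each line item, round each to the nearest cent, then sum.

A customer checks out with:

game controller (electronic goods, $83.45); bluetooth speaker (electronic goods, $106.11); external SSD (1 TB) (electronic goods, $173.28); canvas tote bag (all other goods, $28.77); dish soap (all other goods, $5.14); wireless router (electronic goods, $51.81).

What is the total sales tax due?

Game controller $83.45: electronic goods, under $150.00 → 3% → $2.50
Bluetooth speaker $106.11: electronic goods, under $150.00 → 3% → $3.18
External SSD (1 TB) $173.28: electronic goods, $150.00 or more → 8% → $13.86
Canvas tote bag $28.77: all other goods → 3.5% → $1.01
Dish soap $5.14: all other goods → 3.5% → $0.18
Wireless router $51.81: electronic goods, under $150.00 → 3% → $1.55
Total tax = $2.50 + $3.18 + $13.86 + $1.01 + $0.18 + $1.55 = $22.28

$22.28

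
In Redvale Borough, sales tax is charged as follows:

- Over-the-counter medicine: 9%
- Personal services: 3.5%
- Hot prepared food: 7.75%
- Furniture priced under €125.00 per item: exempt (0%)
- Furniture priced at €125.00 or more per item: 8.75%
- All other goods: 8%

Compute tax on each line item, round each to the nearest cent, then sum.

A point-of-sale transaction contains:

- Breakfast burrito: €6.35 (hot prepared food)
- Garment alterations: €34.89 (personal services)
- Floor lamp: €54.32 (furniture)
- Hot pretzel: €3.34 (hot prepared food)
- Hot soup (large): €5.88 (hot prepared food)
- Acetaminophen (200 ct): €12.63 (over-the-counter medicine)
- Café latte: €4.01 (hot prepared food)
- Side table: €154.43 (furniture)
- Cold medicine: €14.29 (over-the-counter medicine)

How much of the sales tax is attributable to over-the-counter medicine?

€2.43

Acetaminophen (200 ct) €12.63: over-the-counter medicine → 9% → €1.14
Cold medicine €14.29: over-the-counter medicine → 9% → €1.29
Tax on over-the-counter medicine = €1.14 + €1.29 = €2.43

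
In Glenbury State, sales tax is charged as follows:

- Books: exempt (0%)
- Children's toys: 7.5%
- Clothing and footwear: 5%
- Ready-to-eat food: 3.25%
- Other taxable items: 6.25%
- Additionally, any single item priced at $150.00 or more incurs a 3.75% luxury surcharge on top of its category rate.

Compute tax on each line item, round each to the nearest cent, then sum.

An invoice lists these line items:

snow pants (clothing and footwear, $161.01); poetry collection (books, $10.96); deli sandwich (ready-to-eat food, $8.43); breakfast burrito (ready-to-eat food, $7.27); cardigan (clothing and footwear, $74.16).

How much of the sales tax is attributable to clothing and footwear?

Snow pants $161.01: clothing and footwear → 5% + 3.75% surcharge = 8.75% → $14.09
Cardigan $74.16: clothing and footwear → 5% → $3.71
Tax on clothing and footwear = $14.09 + $3.71 = $17.80

$17.80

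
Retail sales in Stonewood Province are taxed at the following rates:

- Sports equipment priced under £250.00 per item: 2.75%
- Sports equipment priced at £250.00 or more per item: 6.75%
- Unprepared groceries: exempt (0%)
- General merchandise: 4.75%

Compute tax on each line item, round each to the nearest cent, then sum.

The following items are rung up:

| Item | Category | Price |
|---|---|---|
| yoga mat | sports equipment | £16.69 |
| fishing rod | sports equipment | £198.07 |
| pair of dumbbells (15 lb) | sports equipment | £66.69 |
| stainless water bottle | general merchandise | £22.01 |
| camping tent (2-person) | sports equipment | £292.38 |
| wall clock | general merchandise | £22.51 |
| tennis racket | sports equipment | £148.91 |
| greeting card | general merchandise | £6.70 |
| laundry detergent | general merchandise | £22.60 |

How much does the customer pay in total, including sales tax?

Yoga mat £16.69: sports equipment, under £250.00 → 2.75% → £0.46
Fishing rod £198.07: sports equipment, under £250.00 → 2.75% → £5.45
Pair of dumbbells (15 lb) £66.69: sports equipment, under £250.00 → 2.75% → £1.83
Stainless water bottle £22.01: general merchandise → 4.75% → £1.05
Camping tent (2-person) £292.38: sports equipment, £250.00 or more → 6.75% → £19.74
Wall clock £22.51: general merchandise → 4.75% → £1.07
Tennis racket £148.91: sports equipment, under £250.00 → 2.75% → £4.10
Greeting card £6.70: general merchandise → 4.75% → £0.32
Laundry detergent £22.60: general merchandise → 4.75% → £1.07
Subtotal = £796.56; tax = £35.09; total due = £831.65

£831.65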